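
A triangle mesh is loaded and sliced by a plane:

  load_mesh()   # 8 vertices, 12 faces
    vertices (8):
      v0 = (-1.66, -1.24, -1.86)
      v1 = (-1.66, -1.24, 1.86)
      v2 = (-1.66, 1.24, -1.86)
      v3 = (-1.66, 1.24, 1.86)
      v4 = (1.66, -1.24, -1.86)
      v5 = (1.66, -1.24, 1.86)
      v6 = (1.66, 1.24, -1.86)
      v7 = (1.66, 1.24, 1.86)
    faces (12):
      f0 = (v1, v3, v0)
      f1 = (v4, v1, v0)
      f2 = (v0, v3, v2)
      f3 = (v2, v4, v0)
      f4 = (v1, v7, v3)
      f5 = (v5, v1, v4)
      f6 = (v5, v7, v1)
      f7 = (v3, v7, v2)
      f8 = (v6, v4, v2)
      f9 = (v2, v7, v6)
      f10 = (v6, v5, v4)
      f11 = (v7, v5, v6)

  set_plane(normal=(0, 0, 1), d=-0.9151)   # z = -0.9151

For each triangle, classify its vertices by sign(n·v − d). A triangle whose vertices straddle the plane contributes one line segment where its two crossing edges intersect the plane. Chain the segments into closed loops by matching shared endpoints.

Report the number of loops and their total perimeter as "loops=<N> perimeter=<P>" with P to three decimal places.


Straddling triangles (8 of 12):
  (v1,v3,v0) [++-] → (-1.66, -0.610067, -0.9151)–(-1.66, -1.24, -0.9151)  len=0.6299
  (v4,v1,v0) [-+-] → (0.816702, -1.24, -0.9151)–(-1.66, -1.24, -0.9151)  len=2.4767
  (v0,v3,v2) [-+-] → (-1.66, -0.610067, -0.9151)–(-1.66, 1.24, -0.9151)  len=1.8501
  (v5,v1,v4) [++-] → (0.816702, -1.24, -0.9151)–(1.66, -1.24, -0.9151)  len=0.8433
  (v3,v7,v2) [++-] → (-0.816702, 1.24, -0.9151)–(-1.66, 1.24, -0.9151)  len=0.8433
  (v2,v7,v6) [-+-] → (-0.816702, 1.24, -0.9151)–(1.66, 1.24, -0.9151)  len=2.4767
  (v6,v5,v4) [-+-] → (1.66, 0.610067, -0.9151)–(1.66, -1.24, -0.9151)  len=1.8501
  (v7,v5,v6) [++-] → (1.66, 0.610067, -0.9151)–(1.66, 1.24, -0.9151)  len=0.6299

Chained into 1 loop(s):
  loop 1: 8 segments, perimeter = 11.6000
Total perimeter = 11.600

loops=1 perimeter=11.600


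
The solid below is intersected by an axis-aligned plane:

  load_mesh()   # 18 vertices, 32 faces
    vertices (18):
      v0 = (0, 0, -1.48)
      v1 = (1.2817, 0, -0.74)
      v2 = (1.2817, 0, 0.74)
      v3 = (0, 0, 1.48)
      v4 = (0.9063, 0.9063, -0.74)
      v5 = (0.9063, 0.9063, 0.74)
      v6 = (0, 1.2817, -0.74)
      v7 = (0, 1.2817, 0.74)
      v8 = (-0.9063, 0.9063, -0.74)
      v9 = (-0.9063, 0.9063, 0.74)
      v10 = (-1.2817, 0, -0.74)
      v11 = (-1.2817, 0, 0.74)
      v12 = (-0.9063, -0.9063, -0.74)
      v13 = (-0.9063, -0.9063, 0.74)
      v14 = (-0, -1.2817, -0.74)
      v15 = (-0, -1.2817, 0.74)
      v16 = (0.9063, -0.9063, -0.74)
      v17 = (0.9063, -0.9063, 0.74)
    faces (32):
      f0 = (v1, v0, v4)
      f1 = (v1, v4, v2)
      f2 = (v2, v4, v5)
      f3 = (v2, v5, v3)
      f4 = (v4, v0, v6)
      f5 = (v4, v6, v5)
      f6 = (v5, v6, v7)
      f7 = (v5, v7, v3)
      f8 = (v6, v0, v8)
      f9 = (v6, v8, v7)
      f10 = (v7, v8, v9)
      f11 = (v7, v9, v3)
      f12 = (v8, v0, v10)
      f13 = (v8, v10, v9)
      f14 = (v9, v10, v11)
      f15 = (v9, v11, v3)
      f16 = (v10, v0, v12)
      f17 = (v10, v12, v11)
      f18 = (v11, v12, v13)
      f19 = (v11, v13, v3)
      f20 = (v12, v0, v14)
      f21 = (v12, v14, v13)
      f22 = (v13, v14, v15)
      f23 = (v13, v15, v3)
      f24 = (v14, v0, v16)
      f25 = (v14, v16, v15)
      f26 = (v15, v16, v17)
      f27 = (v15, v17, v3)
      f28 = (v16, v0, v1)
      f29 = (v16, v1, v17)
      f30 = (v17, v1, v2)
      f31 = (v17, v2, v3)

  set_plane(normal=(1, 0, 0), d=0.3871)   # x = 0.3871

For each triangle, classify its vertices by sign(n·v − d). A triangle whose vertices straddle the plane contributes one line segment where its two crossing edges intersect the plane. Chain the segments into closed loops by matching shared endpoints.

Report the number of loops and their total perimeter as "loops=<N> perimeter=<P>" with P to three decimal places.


loops=1 perimeter=7.943

Straddling triangles (12 of 32):
  (v1,v0,v4) [+-+] → (0.3871, 0, -1.2565)–(0.3871, 0.3871, -1.16393)  len=0.3980
  (v2,v5,v3) [++-] → (0.3871, 0.3871, 1.16393)–(0.3871, 0, 1.2565)  len=0.3980
  (v4,v0,v6) [+--] → (0.3871, 0.3871, -1.16393)–(0.3871, 1.12136, -0.74)  len=0.8479
  (v4,v6,v5) [+-+] → (0.3871, 1.12136, -0.74)–(0.3871, 1.12136, -0.107861)  len=0.6321
  (v5,v6,v7) [+--] → (0.3871, 1.12136, -0.107861)–(0.3871, 1.12136, 0.74)  len=0.8479
  (v5,v7,v3) [+--] → (0.3871, 1.12136, 0.74)–(0.3871, 0.3871, 1.16393)  len=0.8479
  (v14,v0,v16) [--+] → (0.3871, -0.3871, -1.16393)–(0.3871, -1.12136, -0.74)  len=0.8479
  (v14,v16,v15) [-+-] → (0.3871, -1.12136, -0.74)–(0.3871, -1.12136, 0.107861)  len=0.8479
  (v15,v16,v17) [-++] → (0.3871, -1.12136, 0.107861)–(0.3871, -1.12136, 0.74)  len=0.6321
  (v15,v17,v3) [-+-] → (0.3871, -1.12136, 0.74)–(0.3871, -0.3871, 1.16393)  len=0.8479
  (v16,v0,v1) [+-+] → (0.3871, -0.3871, -1.16393)–(0.3871, 0, -1.2565)  len=0.3980
  (v17,v2,v3) [++-] → (0.3871, 0, 1.2565)–(0.3871, -0.3871, 1.16393)  len=0.3980

Chained into 1 loop(s):
  loop 1: 12 segments, perimeter = 7.9435
Total perimeter = 7.943


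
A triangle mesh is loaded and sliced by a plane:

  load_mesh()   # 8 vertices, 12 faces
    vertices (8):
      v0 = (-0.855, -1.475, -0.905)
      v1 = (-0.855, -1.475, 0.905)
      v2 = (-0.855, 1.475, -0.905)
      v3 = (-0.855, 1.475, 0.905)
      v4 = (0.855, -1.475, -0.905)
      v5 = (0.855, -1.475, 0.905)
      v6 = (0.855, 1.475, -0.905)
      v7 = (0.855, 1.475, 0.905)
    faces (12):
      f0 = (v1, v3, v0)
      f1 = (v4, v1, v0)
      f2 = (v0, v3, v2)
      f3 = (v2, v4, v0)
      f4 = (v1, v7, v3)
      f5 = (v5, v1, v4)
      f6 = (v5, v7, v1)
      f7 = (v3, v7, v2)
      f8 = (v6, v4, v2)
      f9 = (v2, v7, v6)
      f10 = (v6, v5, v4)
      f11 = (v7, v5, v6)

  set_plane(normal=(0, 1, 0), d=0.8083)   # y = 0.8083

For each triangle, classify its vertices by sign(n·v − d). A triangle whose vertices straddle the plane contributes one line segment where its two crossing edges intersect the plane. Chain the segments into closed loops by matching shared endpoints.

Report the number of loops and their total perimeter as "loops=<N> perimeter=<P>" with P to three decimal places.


loops=1 perimeter=7.040

Straddling triangles (8 of 12):
  (v1,v3,v0) [-+-] → (-0.855, 0.8083, 0.905)–(-0.855, 0.8083, 0.49594)  len=0.4091
  (v0,v3,v2) [-++] → (-0.855, 0.8083, 0.49594)–(-0.855, 0.8083, -0.905)  len=1.4009
  (v2,v4,v0) [+--] → (-0.46854, 0.8083, -0.905)–(-0.855, 0.8083, -0.905)  len=0.3865
  (v1,v7,v3) [-++] → (0.46854, 0.8083, 0.905)–(-0.855, 0.8083, 0.905)  len=1.3235
  (v5,v7,v1) [-+-] → (0.855, 0.8083, 0.905)–(0.46854, 0.8083, 0.905)  len=0.3865
  (v6,v4,v2) [+-+] → (0.855, 0.8083, -0.905)–(-0.46854, 0.8083, -0.905)  len=1.3235
  (v6,v5,v4) [+--] → (0.855, 0.8083, -0.49594)–(0.855, 0.8083, -0.905)  len=0.4091
  (v7,v5,v6) [+-+] → (0.855, 0.8083, 0.905)–(0.855, 0.8083, -0.49594)  len=1.4009

Chained into 1 loop(s):
  loop 1: 8 segments, perimeter = 7.0400
Total perimeter = 7.040


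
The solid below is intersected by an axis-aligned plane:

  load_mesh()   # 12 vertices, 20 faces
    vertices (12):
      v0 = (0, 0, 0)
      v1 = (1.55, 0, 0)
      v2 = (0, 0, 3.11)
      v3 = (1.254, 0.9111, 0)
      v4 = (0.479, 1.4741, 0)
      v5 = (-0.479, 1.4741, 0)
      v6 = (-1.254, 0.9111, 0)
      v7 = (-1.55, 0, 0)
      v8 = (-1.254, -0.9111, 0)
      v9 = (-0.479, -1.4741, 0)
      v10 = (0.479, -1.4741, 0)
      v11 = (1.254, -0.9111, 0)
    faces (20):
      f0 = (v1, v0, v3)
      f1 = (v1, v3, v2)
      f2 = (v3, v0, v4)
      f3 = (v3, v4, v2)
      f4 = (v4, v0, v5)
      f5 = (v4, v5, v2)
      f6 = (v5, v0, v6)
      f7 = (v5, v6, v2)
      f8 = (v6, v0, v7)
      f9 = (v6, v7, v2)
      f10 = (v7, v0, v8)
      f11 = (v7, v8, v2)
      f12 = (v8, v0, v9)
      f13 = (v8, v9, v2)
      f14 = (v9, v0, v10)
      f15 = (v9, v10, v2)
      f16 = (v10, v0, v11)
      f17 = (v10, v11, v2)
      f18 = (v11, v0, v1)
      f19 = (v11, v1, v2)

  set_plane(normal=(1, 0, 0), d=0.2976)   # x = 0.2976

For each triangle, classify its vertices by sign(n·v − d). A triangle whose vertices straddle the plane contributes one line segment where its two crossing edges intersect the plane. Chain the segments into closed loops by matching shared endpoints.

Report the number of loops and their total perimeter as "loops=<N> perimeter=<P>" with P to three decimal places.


loops=1 perimeter=8.839

Straddling triangles (12 of 20):
  (v1,v0,v3) [+-+] → (0.2976, 0, 0)–(0.2976, 0.216223, 0)  len=0.2162
  (v1,v3,v2) [++-] → (0.2976, 0.216223, 2.37193)–(0.2976, 0, 2.51288)  len=0.2581
  (v3,v0,v4) [+-+] → (0.2976, 0.216223, 0)–(0.2976, 0.91585, 0)  len=0.6996
  (v3,v4,v2) [++-] → (0.2976, 0.91585, 1.17777)–(0.2976, 0.216223, 2.37193)  len=1.3840
  (v4,v0,v5) [+--] → (0.2976, 0.91585, 0)–(0.2976, 1.4741, 0)  len=0.5582
  (v4,v5,v2) [+--] → (0.2976, 1.4741, 0)–(0.2976, 0.91585, 1.17777)  len=1.3034
  (v9,v0,v10) [--+] → (0.2976, -0.91585, 0)–(0.2976, -1.4741, 0)  len=0.5582
  (v9,v10,v2) [-+-] → (0.2976, -1.4741, 0)–(0.2976, -0.91585, 1.17777)  len=1.3034
  (v10,v0,v11) [+-+] → (0.2976, -0.91585, 0)–(0.2976, -0.216223, 0)  len=0.6996
  (v10,v11,v2) [++-] → (0.2976, -0.216223, 2.37193)–(0.2976, -0.91585, 1.17777)  len=1.3840
  (v11,v0,v1) [+-+] → (0.2976, -0.216223, 0)–(0.2976, 0, 0)  len=0.2162
  (v11,v1,v2) [++-] → (0.2976, 0, 2.51288)–(0.2976, -0.216223, 2.37193)  len=0.2581

Chained into 1 loop(s):
  loop 1: 12 segments, perimeter = 8.8392
Total perimeter = 8.839


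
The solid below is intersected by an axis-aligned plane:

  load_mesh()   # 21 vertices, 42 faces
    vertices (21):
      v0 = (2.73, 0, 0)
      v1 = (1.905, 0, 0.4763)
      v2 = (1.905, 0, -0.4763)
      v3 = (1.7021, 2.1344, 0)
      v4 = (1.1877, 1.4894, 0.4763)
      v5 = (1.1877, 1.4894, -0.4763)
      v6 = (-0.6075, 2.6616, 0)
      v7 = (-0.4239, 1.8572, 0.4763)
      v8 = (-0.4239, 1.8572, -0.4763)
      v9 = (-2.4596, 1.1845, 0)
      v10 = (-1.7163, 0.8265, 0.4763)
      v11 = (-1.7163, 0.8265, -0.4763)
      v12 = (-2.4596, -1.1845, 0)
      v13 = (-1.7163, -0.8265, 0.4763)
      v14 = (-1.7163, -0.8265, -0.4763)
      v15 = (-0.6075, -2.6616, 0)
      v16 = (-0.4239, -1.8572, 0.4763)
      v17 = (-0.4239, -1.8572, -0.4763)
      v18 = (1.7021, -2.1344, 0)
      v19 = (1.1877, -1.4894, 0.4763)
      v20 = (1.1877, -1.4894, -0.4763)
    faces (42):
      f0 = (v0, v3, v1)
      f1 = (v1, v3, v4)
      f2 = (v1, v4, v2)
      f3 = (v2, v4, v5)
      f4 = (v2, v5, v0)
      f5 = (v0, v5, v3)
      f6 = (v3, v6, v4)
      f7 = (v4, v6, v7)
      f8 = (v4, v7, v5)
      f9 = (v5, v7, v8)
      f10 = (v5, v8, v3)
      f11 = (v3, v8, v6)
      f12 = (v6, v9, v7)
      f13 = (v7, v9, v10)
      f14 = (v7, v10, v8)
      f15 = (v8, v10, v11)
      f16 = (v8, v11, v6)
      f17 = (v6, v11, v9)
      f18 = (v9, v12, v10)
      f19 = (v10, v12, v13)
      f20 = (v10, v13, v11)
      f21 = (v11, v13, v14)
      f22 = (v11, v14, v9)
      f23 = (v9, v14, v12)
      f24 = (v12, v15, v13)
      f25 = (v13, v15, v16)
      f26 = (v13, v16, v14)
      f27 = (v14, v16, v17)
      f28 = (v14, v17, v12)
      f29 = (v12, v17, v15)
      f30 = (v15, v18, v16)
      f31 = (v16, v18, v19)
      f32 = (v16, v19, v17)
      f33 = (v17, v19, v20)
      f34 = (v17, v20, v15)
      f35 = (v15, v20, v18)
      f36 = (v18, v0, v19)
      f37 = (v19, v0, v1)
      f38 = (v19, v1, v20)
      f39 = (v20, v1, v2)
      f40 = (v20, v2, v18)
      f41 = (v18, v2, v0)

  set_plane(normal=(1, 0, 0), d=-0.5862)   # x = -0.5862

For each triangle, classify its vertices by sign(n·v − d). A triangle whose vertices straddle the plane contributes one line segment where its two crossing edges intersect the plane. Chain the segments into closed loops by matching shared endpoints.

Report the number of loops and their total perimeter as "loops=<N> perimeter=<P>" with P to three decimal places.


Straddling triangles (16 of 42):
  (v3,v6,v4) [+-+] → (-0.5862, 2.65674, 0)–(-0.5862, 2.64769, 0.00565129)  len=0.0107
  (v4,v6,v7) [+-+] → (-0.5862, 2.64769, 0.00565129)–(-0.5862, 2.56828, 0.055257)  len=0.0936
  (v3,v8,v6) [++-] → (-0.5862, 2.56828, -0.055257)–(-0.5862, 2.65674, 0)  len=0.1043
  (v6,v9,v7) [--+] → (-0.5862, 1.80357, 0.438326)–(-0.5862, 2.56828, 0.055257)  len=0.8553
  (v7,v9,v10) [+--] → (-0.5862, 1.80357, 0.438326)–(-0.5862, 1.72776, 0.4763)  len=0.0848
  (v7,v10,v8) [+-+] → (-0.5862, 1.72776, 0.4763)–(-0.5862, 1.72776, -0.356672)  len=0.8330
  (v8,v10,v11) [+--] → (-0.5862, 1.72776, -0.356672)–(-0.5862, 1.72776, -0.4763)  len=0.1196
  (v8,v11,v6) [+--] → (-0.5862, 1.72776, -0.4763)–(-0.5862, 2.56828, -0.055257)  len=0.9401
  (v13,v15,v16) [--+] → (-0.5862, -2.56828, 0.055257)–(-0.5862, -1.72776, 0.4763)  len=0.9401
  (v13,v16,v14) [-+-] → (-0.5862, -1.72776, 0.4763)–(-0.5862, -1.72776, 0.356672)  len=0.1196
  (v14,v16,v17) [-++] → (-0.5862, -1.72776, 0.356672)–(-0.5862, -1.72776, -0.4763)  len=0.8330
  (v14,v17,v12) [-+-] → (-0.5862, -1.72776, -0.4763)–(-0.5862, -1.80357, -0.438326)  len=0.0848
  (v12,v17,v15) [-+-] → (-0.5862, -1.80357, -0.438326)–(-0.5862, -2.56828, -0.055257)  len=0.8553
  (v15,v18,v16) [-++] → (-0.5862, -2.65674, 0)–(-0.5862, -2.56828, 0.055257)  len=0.1043
  (v17,v20,v15) [++-] → (-0.5862, -2.64769, -0.00565129)–(-0.5862, -2.56828, -0.055257)  len=0.0936
  (v15,v20,v18) [-++] → (-0.5862, -2.64769, -0.00565129)–(-0.5862, -2.65674, 0)  len=0.0107

Chained into 2 loop(s):
  loop 1: 8 segments, perimeter = 3.0413
  loop 2: 8 segments, perimeter = 3.0413
Total perimeter = 6.083

loops=2 perimeter=6.083


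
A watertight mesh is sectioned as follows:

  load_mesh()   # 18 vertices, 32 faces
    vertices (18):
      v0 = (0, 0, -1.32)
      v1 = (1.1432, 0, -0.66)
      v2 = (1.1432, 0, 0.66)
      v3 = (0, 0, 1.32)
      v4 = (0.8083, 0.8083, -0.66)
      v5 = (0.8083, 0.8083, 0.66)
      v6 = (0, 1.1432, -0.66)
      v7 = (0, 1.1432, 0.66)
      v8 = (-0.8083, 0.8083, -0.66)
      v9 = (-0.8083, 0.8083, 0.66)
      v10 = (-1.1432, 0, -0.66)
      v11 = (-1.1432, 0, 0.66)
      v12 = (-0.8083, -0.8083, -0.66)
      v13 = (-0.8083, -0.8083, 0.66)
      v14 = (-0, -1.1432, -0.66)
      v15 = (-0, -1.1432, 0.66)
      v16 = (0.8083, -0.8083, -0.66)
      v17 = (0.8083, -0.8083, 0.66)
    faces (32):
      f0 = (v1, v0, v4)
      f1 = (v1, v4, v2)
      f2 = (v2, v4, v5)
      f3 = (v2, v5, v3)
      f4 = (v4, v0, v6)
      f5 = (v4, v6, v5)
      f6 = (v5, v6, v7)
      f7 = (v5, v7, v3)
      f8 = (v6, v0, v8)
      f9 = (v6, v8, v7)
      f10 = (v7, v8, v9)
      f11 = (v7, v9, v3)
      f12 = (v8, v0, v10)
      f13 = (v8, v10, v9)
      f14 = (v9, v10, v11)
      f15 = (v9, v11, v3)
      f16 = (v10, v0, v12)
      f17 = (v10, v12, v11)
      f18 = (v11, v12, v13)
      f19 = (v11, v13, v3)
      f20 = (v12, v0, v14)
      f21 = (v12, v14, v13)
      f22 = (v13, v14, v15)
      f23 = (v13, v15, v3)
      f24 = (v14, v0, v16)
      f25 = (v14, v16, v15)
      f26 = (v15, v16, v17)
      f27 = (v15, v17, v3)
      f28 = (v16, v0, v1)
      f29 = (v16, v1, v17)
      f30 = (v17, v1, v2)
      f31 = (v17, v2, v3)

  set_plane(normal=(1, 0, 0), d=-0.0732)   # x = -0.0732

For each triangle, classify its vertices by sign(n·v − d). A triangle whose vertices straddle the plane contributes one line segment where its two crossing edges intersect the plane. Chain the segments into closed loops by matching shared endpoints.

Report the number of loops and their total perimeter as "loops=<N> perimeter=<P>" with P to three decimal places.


Straddling triangles (12 of 32):
  (v6,v0,v8) [++-] → (-0.0732, 0.0732, -1.26023)–(-0.0732, 1.11287, -0.66)  len=1.2005
  (v6,v8,v7) [+-+] → (-0.0732, 1.11287, -0.66)–(-0.0732, 1.11287, 0.54046)  len=1.2005
  (v7,v8,v9) [+--] → (-0.0732, 1.11287, 0.54046)–(-0.0732, 1.11287, 0.66)  len=0.1195
  (v7,v9,v3) [+-+] → (-0.0732, 1.11287, 0.66)–(-0.0732, 0.0732, 1.26023)  len=1.2005
  (v8,v0,v10) [-+-] → (-0.0732, 0.0732, -1.26023)–(-0.0732, 0, -1.27774)  len=0.0753
  (v9,v11,v3) [--+] → (-0.0732, 0, 1.27774)–(-0.0732, 0.0732, 1.26023)  len=0.0753
  (v10,v0,v12) [-+-] → (-0.0732, 0, -1.27774)–(-0.0732, -0.0732, -1.26023)  len=0.0753
  (v11,v13,v3) [--+] → (-0.0732, -0.0732, 1.26023)–(-0.0732, 0, 1.27774)  len=0.0753
  (v12,v0,v14) [-++] → (-0.0732, -0.0732, -1.26023)–(-0.0732, -1.11287, -0.66)  len=1.2005
  (v12,v14,v13) [-+-] → (-0.0732, -1.11287, -0.66)–(-0.0732, -1.11287, -0.54046)  len=0.1195
  (v13,v14,v15) [-++] → (-0.0732, -1.11287, -0.54046)–(-0.0732, -1.11287, 0.66)  len=1.2005
  (v13,v15,v3) [-++] → (-0.0732, -1.11287, 0.66)–(-0.0732, -0.0732, 1.26023)  len=1.2005

Chained into 1 loop(s):
  loop 1: 12 segments, perimeter = 7.7430
Total perimeter = 7.743

loops=1 perimeter=7.743


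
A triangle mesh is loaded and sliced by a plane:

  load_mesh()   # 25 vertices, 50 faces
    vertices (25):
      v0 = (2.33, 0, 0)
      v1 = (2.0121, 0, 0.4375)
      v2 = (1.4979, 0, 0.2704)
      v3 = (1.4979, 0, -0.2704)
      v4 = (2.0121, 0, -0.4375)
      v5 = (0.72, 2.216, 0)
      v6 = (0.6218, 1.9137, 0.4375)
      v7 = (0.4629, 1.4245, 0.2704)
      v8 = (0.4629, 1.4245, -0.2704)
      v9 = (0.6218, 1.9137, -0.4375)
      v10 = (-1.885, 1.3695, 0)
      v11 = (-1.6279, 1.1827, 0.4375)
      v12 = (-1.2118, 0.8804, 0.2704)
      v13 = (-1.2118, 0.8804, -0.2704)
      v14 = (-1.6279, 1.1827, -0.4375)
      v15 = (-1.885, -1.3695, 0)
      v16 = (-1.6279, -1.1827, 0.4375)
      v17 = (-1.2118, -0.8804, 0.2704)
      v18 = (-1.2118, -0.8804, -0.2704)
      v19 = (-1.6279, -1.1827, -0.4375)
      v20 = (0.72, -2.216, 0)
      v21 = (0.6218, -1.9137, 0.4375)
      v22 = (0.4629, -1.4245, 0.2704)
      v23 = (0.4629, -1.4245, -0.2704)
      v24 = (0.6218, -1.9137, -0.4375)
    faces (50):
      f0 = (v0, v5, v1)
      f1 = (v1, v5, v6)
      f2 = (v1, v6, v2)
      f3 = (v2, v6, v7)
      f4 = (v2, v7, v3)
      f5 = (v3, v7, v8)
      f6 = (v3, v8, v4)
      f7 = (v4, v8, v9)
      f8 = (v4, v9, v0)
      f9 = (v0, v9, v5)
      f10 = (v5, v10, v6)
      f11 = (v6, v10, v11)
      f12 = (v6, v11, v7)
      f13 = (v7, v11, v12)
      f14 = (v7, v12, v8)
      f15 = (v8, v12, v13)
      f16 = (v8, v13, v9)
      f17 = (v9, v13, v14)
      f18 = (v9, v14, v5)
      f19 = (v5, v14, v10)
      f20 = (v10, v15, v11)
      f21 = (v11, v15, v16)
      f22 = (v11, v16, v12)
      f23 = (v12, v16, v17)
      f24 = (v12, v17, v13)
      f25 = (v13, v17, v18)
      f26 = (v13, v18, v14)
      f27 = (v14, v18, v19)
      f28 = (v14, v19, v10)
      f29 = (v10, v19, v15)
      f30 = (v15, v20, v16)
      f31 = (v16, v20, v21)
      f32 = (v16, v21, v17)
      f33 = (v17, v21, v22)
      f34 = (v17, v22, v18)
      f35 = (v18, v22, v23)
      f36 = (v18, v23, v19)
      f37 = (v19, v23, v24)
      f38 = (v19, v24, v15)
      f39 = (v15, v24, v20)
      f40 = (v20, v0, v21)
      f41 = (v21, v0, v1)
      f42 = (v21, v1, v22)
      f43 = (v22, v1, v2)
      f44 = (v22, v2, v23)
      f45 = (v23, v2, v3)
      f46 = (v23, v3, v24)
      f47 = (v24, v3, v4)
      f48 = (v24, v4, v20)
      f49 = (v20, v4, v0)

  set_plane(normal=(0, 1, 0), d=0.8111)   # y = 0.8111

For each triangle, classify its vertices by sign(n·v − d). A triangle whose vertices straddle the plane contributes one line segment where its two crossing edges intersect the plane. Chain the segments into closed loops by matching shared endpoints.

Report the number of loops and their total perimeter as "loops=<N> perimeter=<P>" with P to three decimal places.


Straddling triangles (20 of 50):
  (v0,v5,v1) [-+-] → (1.74071, 0.8111, 0)–(1.53917, 0.8111, 0.277366)  len=0.3429
  (v1,v5,v6) [-++] → (1.53917, 0.8111, 0.277366)–(1.42284, 0.8111, 0.4375)  len=0.1979
  (v1,v6,v2) [-+-] → (1.42284, 0.8111, 0.4375)–(1.12657, 0.8111, 0.341223)  len=0.3115
  (v2,v6,v7) [-++] → (1.12657, 0.8111, 0.341223)–(0.908578, 0.8111, 0.2704)  len=0.2292
  (v2,v7,v3) [-+-] → (0.908578, 0.8111, 0.2704)–(0.908578, 0.8111, 0.0375276)  len=0.2329
  (v3,v7,v8) [-++] → (0.908578, 0.8111, 0.0375276)–(0.908578, 0.8111, -0.2704)  len=0.3079
  (v3,v8,v4) [-+-] → (0.908578, 0.8111, -0.2704)–(1.13, 0.8111, -0.342354)  len=0.2328
  (v4,v8,v9) [-++] → (1.13, 0.8111, -0.342354)–(1.42284, 0.8111, -0.4375)  len=0.3079
  (v4,v9,v0) [-+-] → (1.42284, 0.8111, -0.4375)–(1.606, 0.8111, -0.185429)  len=0.3116
  (v0,v9,v5) [-++] → (1.606, 0.8111, -0.185429)–(1.74071, 0.8111, 0)  len=0.2292
  (v10,v15,v11) [+-+] → (-1.885, 0.8111, 0)–(-1.66533, 0.8111, 0.3738)  len=0.4336
  (v11,v15,v16) [+--] → (-1.66533, 0.8111, 0.3738)–(-1.6279, 0.8111, 0.4375)  len=0.0739
  (v11,v16,v12) [+-+] → (-1.6279, 0.8111, 0.4375)–(-1.22578, 0.8111, 0.276013)  len=0.4333
  (v12,v16,v17) [+--] → (-1.22578, 0.8111, 0.276013)–(-1.2118, 0.8111, 0.2704)  len=0.0151
  (v12,v17,v13) [+-+] → (-1.2118, 0.8111, 0.2704)–(-1.2118, 0.8111, -0.249116)  len=0.5195
  (v13,v17,v18) [+--] → (-1.2118, 0.8111, -0.249116)–(-1.2118, 0.8111, -0.2704)  len=0.0213
  (v13,v18,v14) [+-+] → (-1.2118, 0.8111, -0.2704)–(-1.55295, 0.8111, -0.407402)  len=0.3676
  (v14,v18,v19) [+--] → (-1.55295, 0.8111, -0.407402)–(-1.6279, 0.8111, -0.4375)  len=0.0808
  (v14,v19,v10) [+-+] → (-1.6279, 0.8111, -0.4375)–(-1.82875, 0.8111, -0.0957213)  len=0.3964
  (v10,v19,v15) [+--] → (-1.82875, 0.8111, -0.0957213)–(-1.885, 0.8111, 0)  len=0.1110

Chained into 2 loop(s):
  loop 1: 10 segments, perimeter = 2.7038
  loop 2: 10 segments, perimeter = 2.4525
Total perimeter = 5.156

loops=2 perimeter=5.156


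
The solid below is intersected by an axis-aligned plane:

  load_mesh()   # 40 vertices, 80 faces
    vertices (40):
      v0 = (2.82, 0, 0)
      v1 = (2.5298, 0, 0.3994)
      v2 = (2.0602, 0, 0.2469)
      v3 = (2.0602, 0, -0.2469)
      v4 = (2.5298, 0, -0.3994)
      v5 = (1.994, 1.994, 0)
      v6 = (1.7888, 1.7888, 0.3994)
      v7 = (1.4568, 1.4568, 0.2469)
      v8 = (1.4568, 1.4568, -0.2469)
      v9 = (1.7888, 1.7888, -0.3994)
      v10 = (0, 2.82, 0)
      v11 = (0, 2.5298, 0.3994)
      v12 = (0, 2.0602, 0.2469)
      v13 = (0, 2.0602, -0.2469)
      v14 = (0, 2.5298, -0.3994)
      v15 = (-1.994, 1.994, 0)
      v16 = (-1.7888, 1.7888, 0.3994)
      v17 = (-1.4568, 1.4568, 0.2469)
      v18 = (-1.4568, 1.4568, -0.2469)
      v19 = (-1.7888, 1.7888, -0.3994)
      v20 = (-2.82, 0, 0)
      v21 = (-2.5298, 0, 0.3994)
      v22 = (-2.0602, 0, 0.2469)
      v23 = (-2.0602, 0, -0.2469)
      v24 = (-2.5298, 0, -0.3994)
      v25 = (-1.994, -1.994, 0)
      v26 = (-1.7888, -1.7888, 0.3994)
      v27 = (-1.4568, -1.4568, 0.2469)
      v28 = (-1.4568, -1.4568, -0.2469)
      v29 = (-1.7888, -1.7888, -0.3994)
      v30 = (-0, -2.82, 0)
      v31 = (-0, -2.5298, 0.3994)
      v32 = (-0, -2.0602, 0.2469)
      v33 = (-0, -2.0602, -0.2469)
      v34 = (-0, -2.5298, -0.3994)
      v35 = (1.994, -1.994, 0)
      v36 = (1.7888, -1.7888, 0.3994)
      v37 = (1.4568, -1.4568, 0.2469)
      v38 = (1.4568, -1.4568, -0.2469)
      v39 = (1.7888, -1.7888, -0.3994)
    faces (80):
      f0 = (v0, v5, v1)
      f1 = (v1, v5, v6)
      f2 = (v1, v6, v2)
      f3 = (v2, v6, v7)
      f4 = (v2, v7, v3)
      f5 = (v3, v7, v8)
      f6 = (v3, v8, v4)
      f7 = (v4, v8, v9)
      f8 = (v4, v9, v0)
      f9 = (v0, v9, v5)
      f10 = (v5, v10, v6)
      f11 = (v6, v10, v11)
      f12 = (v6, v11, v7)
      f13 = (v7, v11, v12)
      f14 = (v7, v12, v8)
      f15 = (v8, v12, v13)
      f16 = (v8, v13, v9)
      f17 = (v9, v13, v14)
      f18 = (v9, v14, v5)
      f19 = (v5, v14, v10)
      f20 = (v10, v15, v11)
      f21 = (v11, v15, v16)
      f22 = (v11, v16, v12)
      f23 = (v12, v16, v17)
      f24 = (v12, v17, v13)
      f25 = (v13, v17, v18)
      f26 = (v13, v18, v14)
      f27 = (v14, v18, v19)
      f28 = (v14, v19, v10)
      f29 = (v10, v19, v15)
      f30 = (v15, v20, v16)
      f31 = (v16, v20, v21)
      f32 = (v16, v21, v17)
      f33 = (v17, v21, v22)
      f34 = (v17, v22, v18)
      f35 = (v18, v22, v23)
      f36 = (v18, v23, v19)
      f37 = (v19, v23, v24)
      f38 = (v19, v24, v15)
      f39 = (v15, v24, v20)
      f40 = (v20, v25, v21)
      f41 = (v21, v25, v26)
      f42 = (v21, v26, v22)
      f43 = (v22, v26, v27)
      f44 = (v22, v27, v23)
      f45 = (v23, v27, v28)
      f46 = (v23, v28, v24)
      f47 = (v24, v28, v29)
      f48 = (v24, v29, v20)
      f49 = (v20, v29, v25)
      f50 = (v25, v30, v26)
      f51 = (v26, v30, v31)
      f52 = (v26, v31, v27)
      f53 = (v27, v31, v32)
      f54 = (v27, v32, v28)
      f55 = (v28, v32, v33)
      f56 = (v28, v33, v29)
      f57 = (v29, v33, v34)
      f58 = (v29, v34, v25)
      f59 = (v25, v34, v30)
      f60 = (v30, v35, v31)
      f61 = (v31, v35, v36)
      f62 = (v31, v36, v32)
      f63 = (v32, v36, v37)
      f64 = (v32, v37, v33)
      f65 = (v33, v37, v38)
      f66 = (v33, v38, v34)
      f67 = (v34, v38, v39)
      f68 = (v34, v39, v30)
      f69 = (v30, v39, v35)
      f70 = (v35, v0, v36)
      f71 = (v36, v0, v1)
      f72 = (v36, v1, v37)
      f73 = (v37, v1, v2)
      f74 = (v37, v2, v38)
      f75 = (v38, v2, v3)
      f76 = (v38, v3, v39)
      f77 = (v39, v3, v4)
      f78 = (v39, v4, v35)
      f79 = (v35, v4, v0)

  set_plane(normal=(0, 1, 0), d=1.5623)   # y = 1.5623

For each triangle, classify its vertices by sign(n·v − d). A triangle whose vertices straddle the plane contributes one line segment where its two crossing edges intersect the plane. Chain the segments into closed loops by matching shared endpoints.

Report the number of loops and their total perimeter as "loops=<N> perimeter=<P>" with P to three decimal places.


Straddling triangles (24 of 80):
  (v0,v5,v1) [-+-] → (2.17283, 1.5623, 0)–(2.11, 1.5623, 0.0864699)  len=0.1069
  (v1,v5,v6) [-++] → (2.11, 1.5623, 0.0864699)–(1.88263, 1.5623, 0.3994)  len=0.3868
  (v1,v6,v2) [-+-] → (1.88263, 1.5623, 0.3994)–(1.82316, 1.5623, 0.38009)  len=0.0625
  (v2,v6,v7) [-+-] → (1.82316, 1.5623, 0.38009)–(1.5623, 1.5623, 0.29536)  len=0.2743
  (v4,v8,v9) [--+] → (1.5623, 1.5623, -0.29536)–(1.88263, 1.5623, -0.3994)  len=0.3368
  (v4,v9,v0) [-+-] → (1.88263, 1.5623, -0.3994)–(1.91937, 1.5623, -0.348827)  len=0.0625
  (v0,v9,v5) [-++] → (1.91937, 1.5623, -0.348827)–(2.17283, 1.5623, 0)  len=0.4312
  (v6,v11,v7) [++-] → (1.31356, 1.5623, 0.261894)–(1.5623, 1.5623, 0.29536)  len=0.2510
  (v7,v11,v12) [-++] → (1.31356, 1.5623, 0.261894)–(1.20209, 1.5623, 0.2469)  len=0.1125
  (v7,v12,v8) [-+-] → (1.20209, 1.5623, 0.2469)–(1.20209, 1.5623, -0.160563)  len=0.4075
  (v8,v12,v13) [-++] → (1.20209, 1.5623, -0.160563)–(1.20209, 1.5623, -0.2469)  len=0.0863
  (v8,v13,v9) [-++] → (1.20209, 1.5623, -0.2469)–(1.5623, 1.5623, -0.29536)  len=0.3635
  (v12,v16,v17) [++-] → (-1.5623, 1.5623, 0.29536)–(-1.20209, 1.5623, 0.2469)  len=0.3635
  (v12,v17,v13) [+-+] → (-1.20209, 1.5623, 0.2469)–(-1.20209, 1.5623, 0.160563)  len=0.0863
  (v13,v17,v18) [+--] → (-1.20209, 1.5623, 0.160563)–(-1.20209, 1.5623, -0.2469)  len=0.4075
  (v13,v18,v14) [+-+] → (-1.20209, 1.5623, -0.2469)–(-1.31356, 1.5623, -0.261894)  len=0.1125
  (v14,v18,v19) [+-+] → (-1.31356, 1.5623, -0.261894)–(-1.5623, 1.5623, -0.29536)  len=0.2510
  (v15,v20,v16) [+-+] → (-2.17283, 1.5623, 0)–(-1.91937, 1.5623, 0.348827)  len=0.4312
  (v16,v20,v21) [+--] → (-1.91937, 1.5623, 0.348827)–(-1.88263, 1.5623, 0.3994)  len=0.0625
  (v16,v21,v17) [+--] → (-1.88263, 1.5623, 0.3994)–(-1.5623, 1.5623, 0.29536)  len=0.3368
  (v18,v23,v19) [--+] → (-1.82316, 1.5623, -0.38009)–(-1.5623, 1.5623, -0.29536)  len=0.2743
  (v19,v23,v24) [+--] → (-1.82316, 1.5623, -0.38009)–(-1.88263, 1.5623, -0.3994)  len=0.0625
  (v19,v24,v15) [+-+] → (-1.88263, 1.5623, -0.3994)–(-2.11, 1.5623, -0.0864699)  len=0.3868
  (v15,v24,v20) [+--] → (-2.11, 1.5623, -0.0864699)–(-2.17283, 1.5623, 0)  len=0.1069

Chained into 2 loop(s):
  loop 1: 12 segments, perimeter = 2.8817
  loop 2: 12 segments, perimeter = 2.8817
Total perimeter = 5.763

loops=2 perimeter=5.763


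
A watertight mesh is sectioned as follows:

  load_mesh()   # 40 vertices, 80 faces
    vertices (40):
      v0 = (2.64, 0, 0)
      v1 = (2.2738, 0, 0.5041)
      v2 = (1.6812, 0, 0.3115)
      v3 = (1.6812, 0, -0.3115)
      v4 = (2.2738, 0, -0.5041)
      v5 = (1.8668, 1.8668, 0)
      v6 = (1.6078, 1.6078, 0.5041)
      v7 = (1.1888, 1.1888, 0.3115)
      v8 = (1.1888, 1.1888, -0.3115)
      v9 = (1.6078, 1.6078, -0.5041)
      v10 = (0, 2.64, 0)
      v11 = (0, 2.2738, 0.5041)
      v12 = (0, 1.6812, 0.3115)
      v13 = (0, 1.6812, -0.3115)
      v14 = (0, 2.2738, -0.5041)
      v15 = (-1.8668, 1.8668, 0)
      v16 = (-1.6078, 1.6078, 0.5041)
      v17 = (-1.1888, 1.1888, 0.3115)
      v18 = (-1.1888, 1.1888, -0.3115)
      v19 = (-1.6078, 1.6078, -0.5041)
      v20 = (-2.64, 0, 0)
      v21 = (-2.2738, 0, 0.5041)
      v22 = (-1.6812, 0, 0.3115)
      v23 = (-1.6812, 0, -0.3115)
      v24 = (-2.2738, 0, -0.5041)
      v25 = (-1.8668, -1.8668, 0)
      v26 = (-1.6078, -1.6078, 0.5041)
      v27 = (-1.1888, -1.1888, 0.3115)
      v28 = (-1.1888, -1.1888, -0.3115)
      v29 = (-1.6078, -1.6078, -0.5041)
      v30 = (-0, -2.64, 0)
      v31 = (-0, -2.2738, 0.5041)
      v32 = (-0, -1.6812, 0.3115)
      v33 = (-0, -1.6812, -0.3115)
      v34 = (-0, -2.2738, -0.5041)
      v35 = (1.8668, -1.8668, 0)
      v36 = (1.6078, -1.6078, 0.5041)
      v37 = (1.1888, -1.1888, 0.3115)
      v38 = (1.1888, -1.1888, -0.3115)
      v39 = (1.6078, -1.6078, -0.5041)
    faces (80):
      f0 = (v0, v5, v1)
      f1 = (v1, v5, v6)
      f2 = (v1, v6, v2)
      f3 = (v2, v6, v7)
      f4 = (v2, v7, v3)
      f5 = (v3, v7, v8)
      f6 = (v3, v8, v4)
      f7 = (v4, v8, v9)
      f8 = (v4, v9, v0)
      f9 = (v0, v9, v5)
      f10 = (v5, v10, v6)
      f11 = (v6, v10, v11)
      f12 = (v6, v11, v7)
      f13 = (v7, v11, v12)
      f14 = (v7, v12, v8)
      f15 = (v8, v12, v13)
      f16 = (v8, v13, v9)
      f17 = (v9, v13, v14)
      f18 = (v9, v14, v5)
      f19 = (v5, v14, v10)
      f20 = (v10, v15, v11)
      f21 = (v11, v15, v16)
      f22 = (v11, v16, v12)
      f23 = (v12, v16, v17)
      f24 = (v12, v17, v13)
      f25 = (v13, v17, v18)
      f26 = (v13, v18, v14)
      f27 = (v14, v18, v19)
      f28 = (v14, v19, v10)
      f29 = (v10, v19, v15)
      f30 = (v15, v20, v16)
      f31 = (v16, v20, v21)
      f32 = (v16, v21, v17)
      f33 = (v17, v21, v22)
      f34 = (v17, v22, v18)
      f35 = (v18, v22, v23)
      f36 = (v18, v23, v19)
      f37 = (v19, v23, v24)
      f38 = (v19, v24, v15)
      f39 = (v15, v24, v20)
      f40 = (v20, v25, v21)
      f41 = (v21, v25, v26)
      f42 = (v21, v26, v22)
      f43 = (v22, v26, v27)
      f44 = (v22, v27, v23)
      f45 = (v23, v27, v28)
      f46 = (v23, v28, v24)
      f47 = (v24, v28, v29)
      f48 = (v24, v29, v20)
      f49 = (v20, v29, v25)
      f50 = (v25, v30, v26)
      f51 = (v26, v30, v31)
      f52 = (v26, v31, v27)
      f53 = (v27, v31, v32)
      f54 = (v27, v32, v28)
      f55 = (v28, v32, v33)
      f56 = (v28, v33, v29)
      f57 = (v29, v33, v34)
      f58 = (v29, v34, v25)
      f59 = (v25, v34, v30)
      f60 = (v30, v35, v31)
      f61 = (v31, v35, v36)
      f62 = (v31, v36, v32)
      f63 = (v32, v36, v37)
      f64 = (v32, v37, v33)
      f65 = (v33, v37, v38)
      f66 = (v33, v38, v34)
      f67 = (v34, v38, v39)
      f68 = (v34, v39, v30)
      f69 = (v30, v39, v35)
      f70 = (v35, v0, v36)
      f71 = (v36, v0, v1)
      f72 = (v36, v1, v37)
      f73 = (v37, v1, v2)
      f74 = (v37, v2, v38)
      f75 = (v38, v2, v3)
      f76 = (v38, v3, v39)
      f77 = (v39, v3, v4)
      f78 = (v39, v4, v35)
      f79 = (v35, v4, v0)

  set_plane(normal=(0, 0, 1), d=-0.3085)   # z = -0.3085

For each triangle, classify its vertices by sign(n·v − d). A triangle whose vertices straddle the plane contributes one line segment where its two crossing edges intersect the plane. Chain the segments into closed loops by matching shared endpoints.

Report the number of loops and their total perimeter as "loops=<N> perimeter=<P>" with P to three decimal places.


loops=2 perimeter=25.086

Straddling triangles (32 of 80):
  (v2,v7,v3) [++-] → (1.67883, 0.00572456, -0.3085)–(1.6812, 0, -0.3085)  len=0.0062
  (v3,v7,v8) [-+-] → (1.67883, 0.00572456, -0.3085)–(1.1888, 1.1888, -0.3085)  len=1.2805
  (v4,v9,v0) [--+] → (2.00831, 0.983944, -0.3085)–(2.41589, 0, -0.3085)  len=1.0650
  (v0,v9,v5) [+-+] → (2.00831, 0.983944, -0.3085)–(1.7083, 1.7083, -0.3085)  len=0.7840
  (v7,v12,v8) [++-] → (1.18308, 1.19117, -0.3085)–(1.1888, 1.1888, -0.3085)  len=0.0062
  (v8,v12,v13) [-+-] → (1.18308, 1.19117, -0.3085)–(0, 1.6812, -0.3085)  len=1.2805
  (v9,v14,v5) [--+] → (0.724352, 2.11588, -0.3085)–(1.7083, 1.7083, -0.3085)  len=1.0650
  (v5,v14,v10) [+-+] → (0.724352, 2.11588, -0.3085)–(0, 2.41589, -0.3085)  len=0.7840
  (v12,v17,v13) [++-] → (-0.00572456, 1.67883, -0.3085)–(0, 1.6812, -0.3085)  len=0.0062
  (v13,v17,v18) [-+-] → (-0.00572456, 1.67883, -0.3085)–(-1.1888, 1.1888, -0.3085)  len=1.2805
  (v14,v19,v10) [--+] → (-0.983944, 2.00831, -0.3085)–(0, 2.41589, -0.3085)  len=1.0650
  (v10,v19,v15) [+-+] → (-0.983944, 2.00831, -0.3085)–(-1.7083, 1.7083, -0.3085)  len=0.7840
  (v17,v22,v18) [++-] → (-1.19117, 1.18308, -0.3085)–(-1.1888, 1.1888, -0.3085)  len=0.0062
  (v18,v22,v23) [-+-] → (-1.19117, 1.18308, -0.3085)–(-1.6812, 0, -0.3085)  len=1.2805
  (v19,v24,v15) [--+] → (-2.11588, 0.724352, -0.3085)–(-1.7083, 1.7083, -0.3085)  len=1.0650
  (v15,v24,v20) [+-+] → (-2.11588, 0.724352, -0.3085)–(-2.41589, 0, -0.3085)  len=0.7840
  (v22,v27,v23) [++-] → (-1.67883, -0.00572456, -0.3085)–(-1.6812, 0, -0.3085)  len=0.0062
  (v23,v27,v28) [-+-] → (-1.67883, -0.00572456, -0.3085)–(-1.1888, -1.1888, -0.3085)  len=1.2805
  (v24,v29,v20) [--+] → (-2.00831, -0.983944, -0.3085)–(-2.41589, 0, -0.3085)  len=1.0650
  (v20,v29,v25) [+-+] → (-2.00831, -0.983944, -0.3085)–(-1.7083, -1.7083, -0.3085)  len=0.7840
  (v27,v32,v28) [++-] → (-1.18308, -1.19117, -0.3085)–(-1.1888, -1.1888, -0.3085)  len=0.0062
  (v28,v32,v33) [-+-] → (-1.18308, -1.19117, -0.3085)–(0, -1.6812, -0.3085)  len=1.2805
  (v29,v34,v25) [--+] → (-0.724352, -2.11588, -0.3085)–(-1.7083, -1.7083, -0.3085)  len=1.0650
  (v25,v34,v30) [+-+] → (-0.724352, -2.11588, -0.3085)–(0, -2.41589, -0.3085)  len=0.7840
  (v32,v37,v33) [++-] → (0.00572456, -1.67883, -0.3085)–(0, -1.6812, -0.3085)  len=0.0062
  (v33,v37,v38) [-+-] → (0.00572456, -1.67883, -0.3085)–(1.1888, -1.1888, -0.3085)  len=1.2805
  (v34,v39,v30) [--+] → (0.983944, -2.00831, -0.3085)–(0, -2.41589, -0.3085)  len=1.0650
  (v30,v39,v35) [+-+] → (0.983944, -2.00831, -0.3085)–(1.7083, -1.7083, -0.3085)  len=0.7840
  (v37,v2,v38) [++-] → (1.19117, -1.18308, -0.3085)–(1.1888, -1.1888, -0.3085)  len=0.0062
  (v38,v2,v3) [-+-] → (1.19117, -1.18308, -0.3085)–(1.6812, 0, -0.3085)  len=1.2805
  (v39,v4,v35) [--+] → (2.11588, -0.724352, -0.3085)–(1.7083, -1.7083, -0.3085)  len=1.0650
  (v35,v4,v0) [+-+] → (2.11588, -0.724352, -0.3085)–(2.41589, 0, -0.3085)  len=0.7840

Chained into 2 loop(s):
  loop 1: 16 segments, perimeter = 10.2939
  loop 2: 16 segments, perimeter = 14.7924
Total perimeter = 25.086


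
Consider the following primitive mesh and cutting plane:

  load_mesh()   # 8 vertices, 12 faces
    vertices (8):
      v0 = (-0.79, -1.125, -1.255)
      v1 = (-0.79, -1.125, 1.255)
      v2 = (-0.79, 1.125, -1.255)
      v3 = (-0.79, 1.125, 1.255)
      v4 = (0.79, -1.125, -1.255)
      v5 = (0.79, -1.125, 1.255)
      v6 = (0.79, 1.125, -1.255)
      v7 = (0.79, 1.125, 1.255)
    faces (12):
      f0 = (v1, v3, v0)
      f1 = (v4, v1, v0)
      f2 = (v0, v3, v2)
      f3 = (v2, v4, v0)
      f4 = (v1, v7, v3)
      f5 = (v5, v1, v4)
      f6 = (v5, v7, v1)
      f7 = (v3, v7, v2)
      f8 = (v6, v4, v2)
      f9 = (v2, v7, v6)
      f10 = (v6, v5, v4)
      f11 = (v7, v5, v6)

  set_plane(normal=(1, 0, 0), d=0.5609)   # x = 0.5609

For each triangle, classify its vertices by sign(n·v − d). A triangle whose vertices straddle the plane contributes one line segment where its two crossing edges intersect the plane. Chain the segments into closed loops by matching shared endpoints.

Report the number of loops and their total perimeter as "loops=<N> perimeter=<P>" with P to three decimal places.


loops=1 perimeter=9.520

Straddling triangles (8 of 12):
  (v4,v1,v0) [+--] → (0.5609, -1.125, -0.89105)–(0.5609, -1.125, -1.255)  len=0.3640
  (v2,v4,v0) [-+-] → (0.5609, -0.79875, -1.255)–(0.5609, -1.125, -1.255)  len=0.3262
  (v1,v7,v3) [-+-] → (0.5609, 0.79875, 1.255)–(0.5609, 1.125, 1.255)  len=0.3262
  (v5,v1,v4) [+-+] → (0.5609, -1.125, 1.255)–(0.5609, -1.125, -0.89105)  len=2.1460
  (v5,v7,v1) [++-] → (0.5609, 0.79875, 1.255)–(0.5609, -1.125, 1.255)  len=1.9237
  (v3,v7,v2) [-+-] → (0.5609, 1.125, 1.255)–(0.5609, 1.125, 0.89105)  len=0.3640
  (v6,v4,v2) [++-] → (0.5609, -0.79875, -1.255)–(0.5609, 1.125, -1.255)  len=1.9237
  (v2,v7,v6) [-++] → (0.5609, 1.125, 0.89105)–(0.5609, 1.125, -1.255)  len=2.1460

Chained into 1 loop(s):
  loop 1: 8 segments, perimeter = 9.5200
Total perimeter = 9.520


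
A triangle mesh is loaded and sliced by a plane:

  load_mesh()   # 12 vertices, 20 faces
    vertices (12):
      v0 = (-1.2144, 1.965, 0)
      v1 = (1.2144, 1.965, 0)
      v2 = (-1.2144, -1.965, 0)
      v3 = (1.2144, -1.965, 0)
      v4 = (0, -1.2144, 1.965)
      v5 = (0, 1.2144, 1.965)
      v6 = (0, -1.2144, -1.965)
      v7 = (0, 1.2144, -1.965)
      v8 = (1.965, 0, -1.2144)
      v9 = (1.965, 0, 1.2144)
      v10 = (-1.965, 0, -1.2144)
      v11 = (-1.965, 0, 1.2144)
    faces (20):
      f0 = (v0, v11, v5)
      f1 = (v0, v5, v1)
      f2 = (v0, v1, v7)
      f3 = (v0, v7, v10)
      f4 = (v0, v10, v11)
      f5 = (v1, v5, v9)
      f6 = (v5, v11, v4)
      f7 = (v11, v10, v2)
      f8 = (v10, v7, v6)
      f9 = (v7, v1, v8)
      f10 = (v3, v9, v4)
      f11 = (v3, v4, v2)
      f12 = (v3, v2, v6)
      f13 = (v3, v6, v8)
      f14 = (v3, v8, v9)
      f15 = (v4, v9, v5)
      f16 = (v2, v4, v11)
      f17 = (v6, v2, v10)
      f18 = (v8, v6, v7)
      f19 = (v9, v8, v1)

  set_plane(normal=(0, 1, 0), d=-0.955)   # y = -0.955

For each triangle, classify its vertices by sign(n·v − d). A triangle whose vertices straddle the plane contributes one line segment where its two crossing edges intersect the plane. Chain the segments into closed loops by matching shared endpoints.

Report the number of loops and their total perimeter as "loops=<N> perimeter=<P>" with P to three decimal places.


loops=1 perimeter=10.972

Straddling triangles (10 of 20):
  (v5,v11,v4) [++-] → (-0.419731, -0.955, 1.80467)–(0, -0.955, 1.965)  len=0.4493
  (v11,v10,v2) [++-] → (-1.6002, -0.955, -0.624195)–(-1.6002, -0.955, 0.624195)  len=1.2484
  (v10,v7,v6) [++-] → (0, -0.955, -1.965)–(-0.419731, -0.955, -1.80467)  len=0.4493
  (v3,v9,v4) [-+-] → (1.6002, -0.955, 0.624195)–(0.419731, -0.955, 1.80467)  len=1.6694
  (v3,v6,v8) [--+] → (0.419731, -0.955, -1.80467)–(1.6002, -0.955, -0.624195)  len=1.6694
  (v3,v8,v9) [-++] → (1.6002, -0.955, -0.624195)–(1.6002, -0.955, 0.624195)  len=1.2484
  (v4,v9,v5) [-++] → (0.419731, -0.955, 1.80467)–(0, -0.955, 1.965)  len=0.4493
  (v2,v4,v11) [--+] → (-0.419731, -0.955, 1.80467)–(-1.6002, -0.955, 0.624195)  len=1.6694
  (v6,v2,v10) [--+] → (-1.6002, -0.955, -0.624195)–(-0.419731, -0.955, -1.80467)  len=1.6694
  (v8,v6,v7) [+-+] → (0.419731, -0.955, -1.80467)–(0, -0.955, -1.965)  len=0.4493

Chained into 1 loop(s):
  loop 1: 10 segments, perimeter = 10.9718
Total perimeter = 10.972


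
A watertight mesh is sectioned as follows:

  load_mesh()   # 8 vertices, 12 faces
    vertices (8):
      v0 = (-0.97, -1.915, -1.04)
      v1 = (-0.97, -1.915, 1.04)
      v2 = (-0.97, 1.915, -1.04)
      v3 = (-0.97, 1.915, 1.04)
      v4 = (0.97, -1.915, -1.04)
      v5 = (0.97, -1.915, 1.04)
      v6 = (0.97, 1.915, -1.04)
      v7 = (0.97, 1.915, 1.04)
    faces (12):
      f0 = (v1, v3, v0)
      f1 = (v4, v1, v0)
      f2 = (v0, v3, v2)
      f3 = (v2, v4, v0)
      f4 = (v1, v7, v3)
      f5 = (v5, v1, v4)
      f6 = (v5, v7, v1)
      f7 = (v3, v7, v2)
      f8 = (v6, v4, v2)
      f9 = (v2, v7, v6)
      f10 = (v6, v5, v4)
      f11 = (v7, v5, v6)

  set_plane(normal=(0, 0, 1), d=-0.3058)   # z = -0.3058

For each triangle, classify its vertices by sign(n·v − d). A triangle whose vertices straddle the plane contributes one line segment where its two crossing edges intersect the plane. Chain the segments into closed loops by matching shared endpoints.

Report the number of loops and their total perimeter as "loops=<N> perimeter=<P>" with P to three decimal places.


Straddling triangles (8 of 12):
  (v1,v3,v0) [++-] → (-0.97, -0.563084, -0.3058)–(-0.97, -1.915, -0.3058)  len=1.3519
  (v4,v1,v0) [-+-] → (0.285217, -1.915, -0.3058)–(-0.97, -1.915, -0.3058)  len=1.2552
  (v0,v3,v2) [-+-] → (-0.97, -0.563084, -0.3058)–(-0.97, 1.915, -0.3058)  len=2.4781
  (v5,v1,v4) [++-] → (0.285217, -1.915, -0.3058)–(0.97, -1.915, -0.3058)  len=0.6848
  (v3,v7,v2) [++-] → (-0.285217, 1.915, -0.3058)–(-0.97, 1.915, -0.3058)  len=0.6848
  (v2,v7,v6) [-+-] → (-0.285217, 1.915, -0.3058)–(0.97, 1.915, -0.3058)  len=1.2552
  (v6,v5,v4) [-+-] → (0.97, 0.563084, -0.3058)–(0.97, -1.915, -0.3058)  len=2.4781
  (v7,v5,v6) [++-] → (0.97, 0.563084, -0.3058)–(0.97, 1.915, -0.3058)  len=1.3519

Chained into 1 loop(s):
  loop 1: 8 segments, perimeter = 11.5400
Total perimeter = 11.540

loops=1 perimeter=11.540
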